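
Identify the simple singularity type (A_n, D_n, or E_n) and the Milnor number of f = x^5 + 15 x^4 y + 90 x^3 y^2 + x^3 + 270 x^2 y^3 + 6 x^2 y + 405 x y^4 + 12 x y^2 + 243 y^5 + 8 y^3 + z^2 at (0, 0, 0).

Type E8, Milnor number mu = 8.

The Hessian of f at 0 is [[0, 0, 0], [0, 0, 0], [0, 0, 2]] with rank 1, so corank 2. A Groebner basis of the Jacobian ideal J(f) in C{x,y,z} is {y^5, x*y^3 + 9*y^4/4, x^2 + 4*x*y + 4*y^2, z}; counting standard monomials gives mu = 8. Corank 2; j^3 = (x + 2*y)^3 is a perfect cube, so E-series; the 5-jet and mu = 8 give E_8.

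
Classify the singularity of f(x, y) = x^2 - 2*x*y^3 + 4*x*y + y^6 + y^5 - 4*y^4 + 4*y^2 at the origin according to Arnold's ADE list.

A_{4}

The Hessian of f at 0 has rank 1. Corank 1: A-series; mu = 4 gives A_4.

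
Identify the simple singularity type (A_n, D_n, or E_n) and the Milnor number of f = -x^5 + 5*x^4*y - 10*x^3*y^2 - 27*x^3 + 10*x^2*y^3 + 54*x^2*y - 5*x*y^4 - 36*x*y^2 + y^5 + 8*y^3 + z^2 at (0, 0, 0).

Type E_8, Milnor number mu = 8.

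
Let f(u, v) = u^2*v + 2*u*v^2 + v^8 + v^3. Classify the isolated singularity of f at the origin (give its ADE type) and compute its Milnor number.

Type D9, Milnor number mu = 9.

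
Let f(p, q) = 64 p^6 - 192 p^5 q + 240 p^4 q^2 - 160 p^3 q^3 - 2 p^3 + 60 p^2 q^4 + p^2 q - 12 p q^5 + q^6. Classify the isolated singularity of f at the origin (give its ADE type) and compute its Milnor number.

The Hessian of f at 0 has rank 0. Corank 2; j^3 = -p^2*(2*p - q) has shape L^2 M (L != M), so D-series; mu = 7 gives D_7.

Type D_7, Milnor number mu = 7.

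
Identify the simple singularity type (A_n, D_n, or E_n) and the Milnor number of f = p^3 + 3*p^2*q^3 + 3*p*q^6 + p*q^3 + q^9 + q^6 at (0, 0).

The Hessian of f at 0 is [[0, 0], [0, 0]] with rank 0, so corank 2. A Groebner basis of the Jacobian ideal J(f) in C{p,q} is {p^3, p*q^2, 3*p^2 + q^3}; counting standard monomials gives mu = 7. Corank 2; j^3 = p^3 is a perfect cube, so E-series; the 4-jet and mu = 7 give E_7.

Type E_{7}, Milnor number mu = 7.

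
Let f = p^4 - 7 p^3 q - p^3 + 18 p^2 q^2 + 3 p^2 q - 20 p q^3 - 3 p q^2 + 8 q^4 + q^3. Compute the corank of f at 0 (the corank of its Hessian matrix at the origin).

Hessian at 0 has rank 0.

2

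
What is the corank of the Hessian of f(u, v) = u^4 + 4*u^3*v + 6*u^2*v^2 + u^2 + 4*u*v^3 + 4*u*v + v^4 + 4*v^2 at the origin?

Hessian at 0 has rank 1.

1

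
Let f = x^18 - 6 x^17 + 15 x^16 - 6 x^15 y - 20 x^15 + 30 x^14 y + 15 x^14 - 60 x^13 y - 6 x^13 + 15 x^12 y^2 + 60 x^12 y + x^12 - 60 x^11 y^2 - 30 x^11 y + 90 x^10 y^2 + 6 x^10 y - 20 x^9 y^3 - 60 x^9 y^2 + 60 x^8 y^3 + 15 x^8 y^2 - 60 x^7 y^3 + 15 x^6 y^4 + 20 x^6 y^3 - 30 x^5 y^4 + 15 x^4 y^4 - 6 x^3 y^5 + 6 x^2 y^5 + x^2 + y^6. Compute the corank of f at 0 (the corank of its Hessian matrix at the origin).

The Hessian at 0 is [[2, 0], [0, 0]] of rank 1; hence corank 1.

1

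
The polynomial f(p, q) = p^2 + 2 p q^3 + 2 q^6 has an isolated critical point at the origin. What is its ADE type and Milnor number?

Type A_5, Milnor number mu = 5.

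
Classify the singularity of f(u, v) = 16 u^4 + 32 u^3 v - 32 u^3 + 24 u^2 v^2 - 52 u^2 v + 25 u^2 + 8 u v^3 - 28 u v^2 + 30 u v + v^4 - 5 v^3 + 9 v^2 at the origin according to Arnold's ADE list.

A_2

The Hessian of f at 0 has rank 1. Corank 1: A-series; mu = 2 gives A_2.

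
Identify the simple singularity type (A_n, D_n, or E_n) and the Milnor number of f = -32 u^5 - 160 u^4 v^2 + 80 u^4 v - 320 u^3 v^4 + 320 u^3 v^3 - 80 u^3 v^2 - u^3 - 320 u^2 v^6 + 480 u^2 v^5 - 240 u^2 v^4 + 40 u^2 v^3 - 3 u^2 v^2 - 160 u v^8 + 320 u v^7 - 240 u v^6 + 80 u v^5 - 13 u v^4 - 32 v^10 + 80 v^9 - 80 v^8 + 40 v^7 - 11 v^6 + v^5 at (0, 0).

Type E_8, Milnor number mu = 8.

The Hessian of f at 0 is [[0, 0], [0, 0]] with rank 0, so corank 2. A Groebner basis of the Jacobian ideal J(f) in C{u,v} is {u^2/8 + u*v^3 + u*v^2/4, u^2 + 2*u*v^2 + v^4, u^3, u^2*v - u^2/4 - u*v^2/2}; counting standard monomials gives mu = 8. Corank 2; j^3 = -u^3 is a perfect cube, so E-series; the 5-jet and mu = 8 give E_8.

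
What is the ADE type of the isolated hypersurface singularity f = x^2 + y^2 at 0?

A1

The Hessian of f at 0 has rank 2. Corank 0: nondegenerate Morse point, so A_1.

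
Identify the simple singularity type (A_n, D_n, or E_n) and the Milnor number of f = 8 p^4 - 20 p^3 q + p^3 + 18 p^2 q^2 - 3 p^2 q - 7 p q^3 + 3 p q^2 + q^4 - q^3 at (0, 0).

Type E_7, Milnor number mu = 7.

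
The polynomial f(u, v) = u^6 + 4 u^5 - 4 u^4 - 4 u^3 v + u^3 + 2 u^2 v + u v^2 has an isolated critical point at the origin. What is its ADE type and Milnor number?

Type D_7, Milnor number mu = 7.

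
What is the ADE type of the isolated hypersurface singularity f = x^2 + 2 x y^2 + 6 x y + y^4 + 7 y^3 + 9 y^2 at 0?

A_{2}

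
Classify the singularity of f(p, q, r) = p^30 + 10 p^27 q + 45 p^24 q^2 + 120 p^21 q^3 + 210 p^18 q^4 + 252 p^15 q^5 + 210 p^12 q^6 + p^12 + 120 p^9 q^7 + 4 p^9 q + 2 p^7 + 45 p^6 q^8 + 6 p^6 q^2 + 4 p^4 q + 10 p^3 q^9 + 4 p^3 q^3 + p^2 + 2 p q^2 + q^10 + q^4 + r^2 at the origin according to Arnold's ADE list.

A_9

The Hessian of f at 0 has rank 2. Corank 1: A-series; mu = 9 gives A_9.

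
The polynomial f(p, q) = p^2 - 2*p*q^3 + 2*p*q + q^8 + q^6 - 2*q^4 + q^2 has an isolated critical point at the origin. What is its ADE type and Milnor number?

Type A_{7}, Milnor number mu = 7.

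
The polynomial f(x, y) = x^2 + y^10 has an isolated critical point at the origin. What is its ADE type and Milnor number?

The Hessian of f at 0 has rank 1. Corank 1: A-series; mu = 9 gives A_9.

Type A_9, Milnor number mu = 9.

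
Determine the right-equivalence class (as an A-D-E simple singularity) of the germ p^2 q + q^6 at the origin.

The Hessian of f at 0 is [[0, 0], [0, 0]] with rank 0, so corank 2. A Groebner basis of the Jacobian ideal J(f) in C{p,q} is {p^2/6 + q^5, p^3, p*q}; counting standard monomials gives mu = 7. Corank 2; j^3 = p^2*q has shape L^2 M (L != M), so D-series; mu = 7 gives D_7.

D7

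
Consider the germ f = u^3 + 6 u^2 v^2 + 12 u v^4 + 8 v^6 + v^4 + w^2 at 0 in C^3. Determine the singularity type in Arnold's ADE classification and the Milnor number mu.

Type E_{6}, Milnor number mu = 6.

The Hessian of f at 0 has rank 1. Corank 2; j^3 = u^3 is a perfect cube, so E-series; the 4-jet and mu = 6 give E_6.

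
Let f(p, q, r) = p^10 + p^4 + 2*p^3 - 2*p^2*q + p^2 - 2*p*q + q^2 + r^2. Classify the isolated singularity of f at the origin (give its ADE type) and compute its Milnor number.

Type A_{9}, Milnor number mu = 9.

The Hessian of f at 0 is [[2, -2, 0], [-2, 2, 0], [0, 0, 2]] with rank 2, so corank 1. A Groebner basis of the Jacobian ideal J(f) in C{p,q,r} is {p*q^4 + 10*p*q^3 + 15*p*q^2 + 7*p*q + p - 4*q^4 - 10*q^3 - 6*q^2 - q, 30*p*q^3 + 54*p*q^2 + 27*p*q + 4*p + q^5 - 10*q^4 - 35*q^3 - 23*q^2 - 4*q, p^2 + p - q, r}; counting standard monomials gives mu = 9. Corank 1: A-series; mu = 9 gives A_9.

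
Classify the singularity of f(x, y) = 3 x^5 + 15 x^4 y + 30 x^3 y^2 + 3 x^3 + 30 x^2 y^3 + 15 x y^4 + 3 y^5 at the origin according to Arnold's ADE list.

The Hessian of f at 0 is [[0, 0], [0, 0]] with rank 0, so corank 2. A Groebner basis of the Jacobian ideal J(f) in C{x,y} is {y^5, x*y^3 + y^4/4, x^2}; counting standard monomials gives mu = 8. Corank 2; j^3 = 3*x^3 is a perfect cube, so E-series; the 5-jet and mu = 8 give E_8.

E_{8}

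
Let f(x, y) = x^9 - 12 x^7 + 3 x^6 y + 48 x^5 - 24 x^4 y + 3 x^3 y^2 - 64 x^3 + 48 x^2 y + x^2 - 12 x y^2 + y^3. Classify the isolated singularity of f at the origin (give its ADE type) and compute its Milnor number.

The Hessian of f at 0 has rank 1. Corank 1: A-series; mu = 2 gives A_2.

Type A2, Milnor number mu = 2.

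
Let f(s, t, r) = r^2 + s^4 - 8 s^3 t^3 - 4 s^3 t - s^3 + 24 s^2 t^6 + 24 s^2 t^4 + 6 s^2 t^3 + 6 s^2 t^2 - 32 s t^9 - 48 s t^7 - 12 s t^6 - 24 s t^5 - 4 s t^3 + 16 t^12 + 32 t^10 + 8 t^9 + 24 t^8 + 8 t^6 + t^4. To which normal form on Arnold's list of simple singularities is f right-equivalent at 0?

The Hessian of f at 0 has rank 1. Corank 2; j^3 = -s^3 is a perfect cube, so E-series; the 4-jet and mu = 6 give E_6.

E6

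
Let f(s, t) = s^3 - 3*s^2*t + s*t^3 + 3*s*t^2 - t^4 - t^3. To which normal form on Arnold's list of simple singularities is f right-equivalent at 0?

The Hessian of f at 0 has rank 0. Corank 2; j^3 = (s - t)^3 is a perfect cube, so E-series; the 4-jet and mu = 7 give E_7.

E_7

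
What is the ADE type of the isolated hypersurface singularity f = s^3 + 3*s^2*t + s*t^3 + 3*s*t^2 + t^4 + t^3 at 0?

The Hessian of f at 0 has rank 0. Corank 2; j^3 = (s + t)^3 is a perfect cube, so E-series; the 4-jet and mu = 7 give E_7.

E7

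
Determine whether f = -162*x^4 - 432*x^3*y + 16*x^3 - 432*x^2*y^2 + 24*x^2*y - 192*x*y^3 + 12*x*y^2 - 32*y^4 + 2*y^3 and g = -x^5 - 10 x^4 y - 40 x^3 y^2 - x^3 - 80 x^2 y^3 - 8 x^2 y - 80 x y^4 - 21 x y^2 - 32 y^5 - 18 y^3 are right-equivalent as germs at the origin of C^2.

The Hessian of f at 0 has rank 0. Corank 2; j^3 = 2*(2*x + y)^3 is a perfect cube, so E-series; the 4-jet and mu = 6 give E_6. The Hessian of g at 0 has rank 0. Corank 2; j^3 = -(x + 2*y)*(x + 3*y)^2 has shape L^2 M (L != M), so D-series; mu = 6 gives D_6. f is E_6 but g is D_6, hence not right-equivalent.

No.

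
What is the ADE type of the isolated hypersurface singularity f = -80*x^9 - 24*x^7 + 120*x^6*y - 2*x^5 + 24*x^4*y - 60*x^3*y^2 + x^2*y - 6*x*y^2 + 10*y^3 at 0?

The Hessian of f at 0 has rank 0. Corank 2; j^3 = y*(x^2 - 6*x*y + 10*y^2) splits into three distinct lines over C (the quadratic factor has nonzero discriminant), so D_4.

D_4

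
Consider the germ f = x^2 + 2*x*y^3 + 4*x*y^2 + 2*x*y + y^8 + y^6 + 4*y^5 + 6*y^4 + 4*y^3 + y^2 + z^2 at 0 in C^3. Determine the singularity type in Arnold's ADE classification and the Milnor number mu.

Type A7, Milnor number mu = 7.

The Hessian of f at 0 is [[2, 2, 0], [2, 2, 0], [0, 0, 2]] with rank 2, so corank 1. A Groebner basis of the Jacobian ideal J(f) in C{x,y,z} is {x^3 + 20*x^2 + 65*x*y^2 - 16*x*y + 46*x + 56*y^2 + 46*y, x^2*y - 4*x^2 - 10*x*y^2 - 5*x - 6*y^2 - 5*y, x + y^3 + 2*y^2 + y, z}; counting standard monomials gives mu = 7. Corank 1: A-series; mu = 7 gives A_7.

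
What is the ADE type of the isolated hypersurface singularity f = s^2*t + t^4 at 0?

The Hessian of f at 0 has rank 0. Corank 2; j^3 = s^2*t has shape L^2 M (L != M), so D-series; mu = 5 gives D_5.

D_5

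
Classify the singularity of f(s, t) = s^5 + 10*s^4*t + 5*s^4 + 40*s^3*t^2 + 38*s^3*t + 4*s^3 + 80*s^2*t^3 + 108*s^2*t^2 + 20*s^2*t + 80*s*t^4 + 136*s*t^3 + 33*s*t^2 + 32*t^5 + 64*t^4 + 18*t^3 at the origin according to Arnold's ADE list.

D_5

The Hessian of f at 0 has rank 0. Corank 2; j^3 = (s + 2*t)*(2*s + 3*t)^2 has shape L^2 M (L != M), so D-series; mu = 5 gives D_5.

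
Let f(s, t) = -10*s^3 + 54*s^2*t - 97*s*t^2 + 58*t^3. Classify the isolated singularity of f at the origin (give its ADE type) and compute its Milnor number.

Type D_4, Milnor number mu = 4.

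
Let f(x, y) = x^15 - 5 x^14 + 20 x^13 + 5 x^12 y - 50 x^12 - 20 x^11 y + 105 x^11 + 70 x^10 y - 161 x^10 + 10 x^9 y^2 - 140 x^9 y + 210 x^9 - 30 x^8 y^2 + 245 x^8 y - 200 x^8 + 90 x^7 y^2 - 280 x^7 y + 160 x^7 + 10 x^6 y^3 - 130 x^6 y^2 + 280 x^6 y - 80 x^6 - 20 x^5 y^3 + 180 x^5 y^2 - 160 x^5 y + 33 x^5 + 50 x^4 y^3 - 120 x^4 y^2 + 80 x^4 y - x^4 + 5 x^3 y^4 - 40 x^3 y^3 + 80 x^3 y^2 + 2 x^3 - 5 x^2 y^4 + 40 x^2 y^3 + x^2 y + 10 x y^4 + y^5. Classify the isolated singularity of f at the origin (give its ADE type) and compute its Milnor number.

Type D6, Milnor number mu = 6.

The Hessian of f at 0 has rank 0. Corank 2; j^3 = x^2*(2*x + y) has shape L^2 M (L != M), so D-series; mu = 6 gives D_6.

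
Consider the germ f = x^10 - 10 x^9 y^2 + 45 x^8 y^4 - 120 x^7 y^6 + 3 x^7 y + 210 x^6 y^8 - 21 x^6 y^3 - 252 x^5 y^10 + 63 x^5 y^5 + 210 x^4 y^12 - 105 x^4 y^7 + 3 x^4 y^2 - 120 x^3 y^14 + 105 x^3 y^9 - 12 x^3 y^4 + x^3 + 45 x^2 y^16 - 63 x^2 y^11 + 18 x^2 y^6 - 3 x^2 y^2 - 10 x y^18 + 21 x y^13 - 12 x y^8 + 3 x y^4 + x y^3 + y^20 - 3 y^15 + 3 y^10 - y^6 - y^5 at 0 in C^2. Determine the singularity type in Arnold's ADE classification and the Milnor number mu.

Type E7, Milnor number mu = 7.

The Hessian of f at 0 is [[0, 0], [0, 0]] with rank 0, so corank 2. A Groebner basis of the Jacobian ideal J(f) in C{x,y} is {-x^2 + y^4 - y^3/3, x^3, x^2*y + x^2/3 + y^3/9, -x^2 + x*y^2 - y^3/3}; counting standard monomials gives mu = 7. Corank 2; j^3 = x^3 is a perfect cube, so E-series; the 4-jet and mu = 7 give E_7.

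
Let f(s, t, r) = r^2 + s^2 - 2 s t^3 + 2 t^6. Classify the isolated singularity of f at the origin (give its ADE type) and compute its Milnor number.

Type A_5, Milnor number mu = 5.

The Hessian of f at 0 is [[2, 0, 0], [0, 0, 0], [0, 0, 2]] with rank 2, so corank 1. A Groebner basis of the Jacobian ideal J(f) in C{s,t,r} is {s*t^2, -s + t^3, s^2, r}; counting standard monomials gives mu = 5. Corank 1: A-series; mu = 5 gives A_5.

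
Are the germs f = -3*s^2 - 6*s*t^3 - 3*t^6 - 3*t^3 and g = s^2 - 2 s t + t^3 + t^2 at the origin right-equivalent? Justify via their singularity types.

Yes.

The Hessian of f at 0 is [[-6, 0], [0, 0]] with rank 1, so corank 1. A Groebner basis of the Jacobian ideal J(f) in C{s,t} is {t^2, s}; counting standard monomials gives mu = 2. Corank 1: A-series; mu = 2 gives A_2. The Hessian of g at 0 is [[2, -2], [-2, 2]] with rank 1, so corank 1. A Groebner basis of the Jacobian ideal J(g) in C{s,t} is {t^2, s - t}; counting standard monomials gives mu = 2. Corank 1: A-series; mu = 2 gives A_2. Both have type A_2, hence right-equivalent.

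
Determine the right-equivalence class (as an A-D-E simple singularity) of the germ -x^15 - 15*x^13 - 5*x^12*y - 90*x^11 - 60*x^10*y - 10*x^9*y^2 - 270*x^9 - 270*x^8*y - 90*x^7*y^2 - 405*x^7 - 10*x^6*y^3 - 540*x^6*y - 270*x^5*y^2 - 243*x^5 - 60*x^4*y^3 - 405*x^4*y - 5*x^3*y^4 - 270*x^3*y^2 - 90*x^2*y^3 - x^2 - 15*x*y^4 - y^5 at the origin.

A_4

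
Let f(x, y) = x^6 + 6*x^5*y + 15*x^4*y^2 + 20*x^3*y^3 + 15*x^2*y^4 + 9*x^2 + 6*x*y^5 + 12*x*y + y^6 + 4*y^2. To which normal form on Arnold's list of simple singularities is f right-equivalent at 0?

The Hessian of f at 0 has rank 1. Corank 1: A-series; mu = 5 gives A_5.

A_5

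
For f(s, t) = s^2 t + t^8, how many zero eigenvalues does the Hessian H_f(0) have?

2

Hessian at 0 has rank 0.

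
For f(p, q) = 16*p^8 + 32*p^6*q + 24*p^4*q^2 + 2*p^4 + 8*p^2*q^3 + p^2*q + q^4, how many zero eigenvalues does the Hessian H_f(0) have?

2

The Hessian at 0 is [[0, 0], [0, 0]] of rank 0; hence corank 2.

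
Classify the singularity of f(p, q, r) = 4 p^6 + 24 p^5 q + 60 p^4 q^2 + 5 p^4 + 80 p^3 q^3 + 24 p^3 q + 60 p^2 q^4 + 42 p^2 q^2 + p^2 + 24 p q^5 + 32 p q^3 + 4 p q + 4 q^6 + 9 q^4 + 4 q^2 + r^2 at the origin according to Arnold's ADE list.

A_3

The Hessian of f at 0 has rank 2. Corank 1: A-series; mu = 3 gives A_3.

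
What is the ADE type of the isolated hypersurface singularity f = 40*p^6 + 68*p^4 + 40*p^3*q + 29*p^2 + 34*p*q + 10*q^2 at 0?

A1

The Hessian of f at 0 has rank 2. Corank 0: nondegenerate Morse point, so A_1.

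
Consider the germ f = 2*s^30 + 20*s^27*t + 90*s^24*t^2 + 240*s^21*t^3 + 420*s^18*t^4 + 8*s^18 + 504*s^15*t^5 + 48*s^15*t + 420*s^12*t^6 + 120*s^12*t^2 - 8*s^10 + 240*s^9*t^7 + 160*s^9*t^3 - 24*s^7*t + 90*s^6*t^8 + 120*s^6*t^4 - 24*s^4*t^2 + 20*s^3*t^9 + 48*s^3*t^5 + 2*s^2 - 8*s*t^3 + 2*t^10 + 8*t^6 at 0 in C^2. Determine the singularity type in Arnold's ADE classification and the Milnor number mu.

The Hessian of f at 0 has rank 1. Corank 1: A-series; mu = 9 gives A_9.

Type A_{9}, Milnor number mu = 9.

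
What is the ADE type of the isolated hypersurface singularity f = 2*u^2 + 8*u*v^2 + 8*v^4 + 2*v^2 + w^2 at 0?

A1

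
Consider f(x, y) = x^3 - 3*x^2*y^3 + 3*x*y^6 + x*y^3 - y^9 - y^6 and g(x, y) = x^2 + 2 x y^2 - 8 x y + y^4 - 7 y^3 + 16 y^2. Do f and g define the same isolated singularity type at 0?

The Hessian of f at 0 has rank 0. Corank 2; j^3 = x^3 is a perfect cube, so E-series; the 4-jet and mu = 7 give E_7. The Hessian of g at 0 has rank 1. Corank 1: A-series; mu = 2 gives A_2. f is E_7 but g is A_2, hence not right-equivalent.

No.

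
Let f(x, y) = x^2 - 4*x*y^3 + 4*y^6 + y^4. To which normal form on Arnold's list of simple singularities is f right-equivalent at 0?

The Hessian of f at 0 is [[2, 0], [0, 0]] with rank 1, so corank 1. A Groebner basis of the Jacobian ideal J(f) in C{x,y} is {y^3, x}; counting standard monomials gives mu = 3. Corank 1: A-series; mu = 3 gives A_3.

A_3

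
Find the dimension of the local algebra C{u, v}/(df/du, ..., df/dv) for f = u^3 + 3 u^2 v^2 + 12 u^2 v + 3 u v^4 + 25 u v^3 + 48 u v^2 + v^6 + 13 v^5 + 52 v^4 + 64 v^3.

The Hessian of f at 0 is [[0, 0], [0, 0]] with rank 0, so corank 2. A Groebner basis of the Jacobian ideal J(f) in C{u,v} is {-u^2 - 8*u*v + v^4 - v^3/3 - 16*v^2, u^3 + 44*u^2 + 352*u*v + 236*v^3/3 + 704*v^2, u^2*v - 23*u^2/3 - 184*u*v/3 - 167*v^3/9 - 368*v^2/3, u^2 + u*v^2 + 8*u*v + 13*v^3/3 + 16*v^2}; counting standard monomials gives mu = 7. Corank 2; j^3 = (u + 4*v)^3 is a perfect cube, so E-series; the 4-jet and mu = 7 give E_7.

7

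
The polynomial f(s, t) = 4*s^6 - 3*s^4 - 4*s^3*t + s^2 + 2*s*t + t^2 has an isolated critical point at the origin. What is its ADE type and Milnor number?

Type A_3, Milnor number mu = 3.

The Hessian of f at 0 has rank 1. Corank 1: A-series; mu = 3 gives A_3.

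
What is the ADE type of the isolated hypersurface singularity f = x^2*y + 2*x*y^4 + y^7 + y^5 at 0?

D_{6}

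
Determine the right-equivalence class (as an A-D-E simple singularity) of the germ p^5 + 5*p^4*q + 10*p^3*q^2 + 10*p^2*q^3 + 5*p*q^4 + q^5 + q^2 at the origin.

A4

The Hessian of f at 0 has rank 1. Corank 1: A-series; mu = 4 gives A_4.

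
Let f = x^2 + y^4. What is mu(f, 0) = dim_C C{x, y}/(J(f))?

3

The Hessian of f at 0 is [[2, 0], [0, 0]] with rank 1, so corank 1. A Groebner basis of the Jacobian ideal J(f) in C{x,y} is {y^3, x}; counting standard monomials gives mu = 3. Corank 1: A-series; mu = 3 gives A_3.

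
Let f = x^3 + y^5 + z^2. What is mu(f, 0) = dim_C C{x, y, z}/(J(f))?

8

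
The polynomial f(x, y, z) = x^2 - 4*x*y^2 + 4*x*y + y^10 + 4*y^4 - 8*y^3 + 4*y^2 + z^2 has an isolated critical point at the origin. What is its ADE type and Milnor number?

Type A9, Milnor number mu = 9.

The Hessian of f at 0 has rank 2. Corank 1: A-series; mu = 9 gives A_9.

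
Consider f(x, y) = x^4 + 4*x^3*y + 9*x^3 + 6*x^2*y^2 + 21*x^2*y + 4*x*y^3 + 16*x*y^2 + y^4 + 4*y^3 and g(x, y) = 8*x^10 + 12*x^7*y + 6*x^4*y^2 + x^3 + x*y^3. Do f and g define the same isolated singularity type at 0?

No.

The Hessian of f at 0 has rank 0. Corank 2; j^3 = (x + y)*(3*x + 2*y)^2 has shape L^2 M (L != M), so D-series; mu = 5 gives D_5. The Hessian of g at 0 has rank 0. Corank 2; j^3 = x^3 is a perfect cube, so E-series; the 4-jet and mu = 7 give E_7. f is D_5 but g is E_7, hence not right-equivalent.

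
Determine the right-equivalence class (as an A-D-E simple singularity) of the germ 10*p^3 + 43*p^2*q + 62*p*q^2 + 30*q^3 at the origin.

D4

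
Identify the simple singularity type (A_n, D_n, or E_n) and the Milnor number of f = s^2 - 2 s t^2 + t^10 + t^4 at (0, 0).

The Hessian of f at 0 is [[2, 0], [0, 0]] with rank 1, so corank 1. A Groebner basis of the Jacobian ideal J(f) in C{s,t} is {s^5, s^4*t, -s + t^2}; counting standard monomials gives mu = 9. Corank 1: A-series; mu = 9 gives A_9.

Type A_{9}, Milnor number mu = 9.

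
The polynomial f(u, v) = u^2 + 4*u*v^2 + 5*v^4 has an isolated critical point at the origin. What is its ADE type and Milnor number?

Type A_{3}, Milnor number mu = 3.

The Hessian of f at 0 has rank 1. Corank 1: A-series; mu = 3 gives A_3.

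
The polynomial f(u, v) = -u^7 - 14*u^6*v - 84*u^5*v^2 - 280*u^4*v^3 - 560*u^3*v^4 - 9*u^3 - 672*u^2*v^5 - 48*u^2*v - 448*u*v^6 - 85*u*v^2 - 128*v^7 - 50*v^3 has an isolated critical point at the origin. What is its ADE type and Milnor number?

The Hessian of f at 0 has rank 0. Corank 2; j^3 = -(u + 2*v)*(3*u + 5*v)^2 has shape L^2 M (L != M), so D-series; mu = 8 gives D_8.

Type D_8, Milnor number mu = 8.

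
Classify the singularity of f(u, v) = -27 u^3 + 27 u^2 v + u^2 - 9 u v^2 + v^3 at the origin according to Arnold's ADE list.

The Hessian of f at 0 has rank 1. Corank 1: A-series; mu = 2 gives A_2.

A_2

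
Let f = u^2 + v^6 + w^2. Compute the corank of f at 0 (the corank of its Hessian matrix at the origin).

1

Hessian at 0 has rank 2.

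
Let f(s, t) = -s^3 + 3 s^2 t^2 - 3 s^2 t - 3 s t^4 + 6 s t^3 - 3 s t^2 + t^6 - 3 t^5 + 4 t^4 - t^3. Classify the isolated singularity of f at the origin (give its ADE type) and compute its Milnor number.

The Hessian of f at 0 has rank 0. Corank 2; j^3 = -(s + t)^3 is a perfect cube, so E-series; the 4-jet and mu = 6 give E_6.

Type E_{6}, Milnor number mu = 6.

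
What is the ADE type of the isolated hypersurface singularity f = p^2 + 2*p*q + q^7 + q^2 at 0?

The Hessian of f at 0 is [[2, 2], [2, 2]] with rank 1, so corank 1. A Groebner basis of the Jacobian ideal J(f) in C{p,q} is {q^6, p + q}; counting standard monomials gives mu = 6. Corank 1: A-series; mu = 6 gives A_6.

A6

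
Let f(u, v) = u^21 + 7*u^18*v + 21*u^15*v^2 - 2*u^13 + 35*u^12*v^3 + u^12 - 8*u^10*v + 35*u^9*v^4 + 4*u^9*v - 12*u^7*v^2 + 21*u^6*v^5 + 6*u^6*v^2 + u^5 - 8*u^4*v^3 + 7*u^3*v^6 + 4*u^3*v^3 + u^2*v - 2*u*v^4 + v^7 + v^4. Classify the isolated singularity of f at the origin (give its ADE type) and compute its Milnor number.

The Hessian of f at 0 has rank 0. Corank 2; j^3 = u^2*v has shape L^2 M (L != M), so D-series; mu = 5 gives D_5.

Type D5, Milnor number mu = 5.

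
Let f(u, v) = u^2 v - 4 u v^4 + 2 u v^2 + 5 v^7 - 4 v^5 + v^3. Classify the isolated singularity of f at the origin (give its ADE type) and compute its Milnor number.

Type D8, Milnor number mu = 8.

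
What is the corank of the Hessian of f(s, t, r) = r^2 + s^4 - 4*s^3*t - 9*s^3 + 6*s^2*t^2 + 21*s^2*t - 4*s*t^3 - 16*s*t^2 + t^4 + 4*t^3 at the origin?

2

Hessian at 0 has rank 1.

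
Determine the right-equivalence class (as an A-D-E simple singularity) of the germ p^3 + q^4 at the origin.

E_{6}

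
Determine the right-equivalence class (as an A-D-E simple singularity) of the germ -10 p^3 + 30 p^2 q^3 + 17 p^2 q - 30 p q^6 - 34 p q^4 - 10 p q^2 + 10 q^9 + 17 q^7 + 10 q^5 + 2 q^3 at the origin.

The Hessian of f at 0 has rank 0. Corank 2; j^3 = -(2*p - q)*(5*p^2 - 6*p*q + 2*q^2) splits into three distinct lines over C (the quadratic factor has nonzero discriminant), so D_4.

D4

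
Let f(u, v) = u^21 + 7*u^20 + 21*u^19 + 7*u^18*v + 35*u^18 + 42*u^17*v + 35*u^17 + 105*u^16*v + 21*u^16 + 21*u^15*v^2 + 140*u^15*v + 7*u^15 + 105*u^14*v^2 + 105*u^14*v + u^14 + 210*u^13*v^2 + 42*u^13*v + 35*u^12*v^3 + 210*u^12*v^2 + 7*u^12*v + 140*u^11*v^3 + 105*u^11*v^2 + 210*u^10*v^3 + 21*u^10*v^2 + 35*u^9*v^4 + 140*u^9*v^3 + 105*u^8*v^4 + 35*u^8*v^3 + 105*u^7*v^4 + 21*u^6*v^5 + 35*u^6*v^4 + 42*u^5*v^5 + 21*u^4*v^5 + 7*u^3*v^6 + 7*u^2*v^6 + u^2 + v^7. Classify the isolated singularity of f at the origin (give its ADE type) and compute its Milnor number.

Type A6, Milnor number mu = 6.

The Hessian of f at 0 has rank 1. Corank 1: A-series; mu = 6 gives A_6.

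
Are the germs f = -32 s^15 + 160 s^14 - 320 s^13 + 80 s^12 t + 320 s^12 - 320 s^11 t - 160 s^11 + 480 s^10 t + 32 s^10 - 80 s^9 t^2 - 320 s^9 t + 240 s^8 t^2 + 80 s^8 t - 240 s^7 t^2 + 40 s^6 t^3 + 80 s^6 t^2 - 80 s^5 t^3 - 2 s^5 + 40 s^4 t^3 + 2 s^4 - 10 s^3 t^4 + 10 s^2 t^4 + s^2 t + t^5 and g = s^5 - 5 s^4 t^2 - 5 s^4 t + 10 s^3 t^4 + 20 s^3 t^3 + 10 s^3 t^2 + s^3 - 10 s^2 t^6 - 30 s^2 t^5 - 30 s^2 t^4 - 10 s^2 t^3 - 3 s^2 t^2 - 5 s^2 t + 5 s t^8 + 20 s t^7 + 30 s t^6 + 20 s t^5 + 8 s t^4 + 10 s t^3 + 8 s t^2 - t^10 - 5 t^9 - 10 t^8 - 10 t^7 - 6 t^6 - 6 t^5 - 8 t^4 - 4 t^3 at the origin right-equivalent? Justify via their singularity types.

Yes.

The Hessian of f at 0 is [[0, 0], [0, 0]] with rank 0, so corank 2. A Groebner basis of the Jacobian ideal J(f) in C{s,t} is {s^2/5 + t^4, s^3, s*t}; counting standard monomials gives mu = 6. Corank 2; j^3 = s^2*t has shape L^2 M (L != M), so D-series; mu = 6 gives D_6. The Hessian of g at 0 is [[0, 0], [0, 0]] with rank 0, so corank 2. A Groebner basis of the Jacobian ideal J(g) in C{s,t} is {s^3 - 7*s^2 + 20*s*t - 12*t^2, s^2*t - 4*s^2 + 12*s*t - 8*t^2, -9*s^2/4 + s*t^2 + 7*s*t - 5*t^2, -5*s^2/4 + 4*s*t + t^3 - 3*t^2}; counting standard monomials gives mu = 6. Corank 2; j^3 = (s - 2*t)^2*(s - t) has shape L^2 M (L != M), so D-series; mu = 6 gives D_6. Both have type D_6, hence right-equivalent.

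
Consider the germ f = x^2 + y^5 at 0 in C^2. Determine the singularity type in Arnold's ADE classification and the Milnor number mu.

Type A_{4}, Milnor number mu = 4.

The Hessian of f at 0 has rank 1. Corank 1: A-series; mu = 4 gives A_4.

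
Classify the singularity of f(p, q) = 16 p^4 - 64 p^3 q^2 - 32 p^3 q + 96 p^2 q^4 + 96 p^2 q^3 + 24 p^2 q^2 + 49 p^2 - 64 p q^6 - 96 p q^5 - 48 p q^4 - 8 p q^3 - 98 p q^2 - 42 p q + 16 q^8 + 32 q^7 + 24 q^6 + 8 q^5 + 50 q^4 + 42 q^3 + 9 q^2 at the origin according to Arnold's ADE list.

A3

The Hessian of f at 0 has rank 1. Corank 1: A-series; mu = 3 gives A_3.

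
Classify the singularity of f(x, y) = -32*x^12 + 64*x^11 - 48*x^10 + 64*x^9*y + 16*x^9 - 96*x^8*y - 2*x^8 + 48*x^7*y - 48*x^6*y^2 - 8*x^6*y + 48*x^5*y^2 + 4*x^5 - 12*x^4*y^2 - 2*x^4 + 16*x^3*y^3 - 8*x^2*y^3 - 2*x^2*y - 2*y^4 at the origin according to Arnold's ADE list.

The Hessian of f at 0 is [[0, 0], [0, 0]] with rank 0, so corank 2. A Groebner basis of the Jacobian ideal J(f) in C{x,y} is {x^3, x^2/4 + y^3, x*y}; counting standard monomials gives mu = 5. Corank 2; j^3 = -2*x^2*y has shape L^2 M (L != M), so D-series; mu = 5 gives D_5.

D_{5}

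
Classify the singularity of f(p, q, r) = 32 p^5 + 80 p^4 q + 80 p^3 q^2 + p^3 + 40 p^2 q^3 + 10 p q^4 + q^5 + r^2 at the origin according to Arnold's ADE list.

E_8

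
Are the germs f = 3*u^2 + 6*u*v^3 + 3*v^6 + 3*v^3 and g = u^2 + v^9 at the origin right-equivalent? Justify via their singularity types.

No.

The Hessian of f at 0 has rank 1. Corank 1: A-series; mu = 2 gives A_2. The Hessian of g at 0 has rank 1. Corank 1: A-series; mu = 8 gives A_8. f is A_2 but g is A_8, hence not right-equivalent.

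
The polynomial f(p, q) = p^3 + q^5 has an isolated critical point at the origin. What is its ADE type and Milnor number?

The Hessian of f at 0 has rank 0. Corank 2; j^3 = p^3 is a perfect cube, so E-series; the 5-jet and mu = 8 give E_8.

Type E_{8}, Milnor number mu = 8.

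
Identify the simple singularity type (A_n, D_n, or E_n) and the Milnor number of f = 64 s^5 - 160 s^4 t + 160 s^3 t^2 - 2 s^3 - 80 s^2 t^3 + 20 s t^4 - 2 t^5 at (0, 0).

The Hessian of f at 0 has rank 0. Corank 2; j^3 = -2*s^3 is a perfect cube, so E-series; the 5-jet and mu = 8 give E_8.

Type E_{8}, Milnor number mu = 8.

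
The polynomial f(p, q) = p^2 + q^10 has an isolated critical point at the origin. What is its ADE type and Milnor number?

Type A_{9}, Milnor number mu = 9.

The Hessian of f at 0 is [[2, 0], [0, 0]] with rank 1, so corank 1. A Groebner basis of the Jacobian ideal J(f) in C{p,q} is {q^9, p}; counting standard monomials gives mu = 9. Corank 1: A-series; mu = 9 gives A_9.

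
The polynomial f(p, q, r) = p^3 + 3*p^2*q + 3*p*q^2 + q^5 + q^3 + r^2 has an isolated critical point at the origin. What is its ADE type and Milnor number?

The Hessian of f at 0 has rank 1. Corank 2; j^3 = (p + q)^3 is a perfect cube, so E-series; the 5-jet and mu = 8 give E_8.

Type E_{8}, Milnor number mu = 8.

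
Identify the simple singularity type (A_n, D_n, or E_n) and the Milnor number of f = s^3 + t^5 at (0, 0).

The Hessian of f at 0 is [[0, 0], [0, 0]] with rank 0, so corank 2. A Groebner basis of the Jacobian ideal J(f) in C{s,t} is {t^4, s^2}; counting standard monomials gives mu = 8. Corank 2; j^3 = s^3 is a perfect cube, so E-series; the 5-jet and mu = 8 give E_8.

Type E_8, Milnor number mu = 8.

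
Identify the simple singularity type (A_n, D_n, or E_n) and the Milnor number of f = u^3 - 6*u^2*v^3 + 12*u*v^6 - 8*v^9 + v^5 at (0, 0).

The Hessian of f at 0 has rank 0. Corank 2; j^3 = u^3 is a perfect cube, so E-series; the 5-jet and mu = 8 give E_8.

Type E_{8}, Milnor number mu = 8.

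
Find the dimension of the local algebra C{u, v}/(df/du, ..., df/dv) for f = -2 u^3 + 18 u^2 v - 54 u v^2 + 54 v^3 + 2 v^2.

2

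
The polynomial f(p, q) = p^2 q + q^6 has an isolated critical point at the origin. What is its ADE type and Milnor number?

The Hessian of f at 0 has rank 0. Corank 2; j^3 = p^2*q has shape L^2 M (L != M), so D-series; mu = 7 gives D_7.

Type D_7, Milnor number mu = 7.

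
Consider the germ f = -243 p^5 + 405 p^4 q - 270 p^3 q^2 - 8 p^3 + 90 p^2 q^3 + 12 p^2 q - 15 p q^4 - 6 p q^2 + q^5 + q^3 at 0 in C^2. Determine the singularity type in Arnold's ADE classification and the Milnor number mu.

The Hessian of f at 0 has rank 0. Corank 2; j^3 = -(2*p - q)^3 is a perfect cube, so E-series; the 5-jet and mu = 8 give E_8.

Type E_8, Milnor number mu = 8.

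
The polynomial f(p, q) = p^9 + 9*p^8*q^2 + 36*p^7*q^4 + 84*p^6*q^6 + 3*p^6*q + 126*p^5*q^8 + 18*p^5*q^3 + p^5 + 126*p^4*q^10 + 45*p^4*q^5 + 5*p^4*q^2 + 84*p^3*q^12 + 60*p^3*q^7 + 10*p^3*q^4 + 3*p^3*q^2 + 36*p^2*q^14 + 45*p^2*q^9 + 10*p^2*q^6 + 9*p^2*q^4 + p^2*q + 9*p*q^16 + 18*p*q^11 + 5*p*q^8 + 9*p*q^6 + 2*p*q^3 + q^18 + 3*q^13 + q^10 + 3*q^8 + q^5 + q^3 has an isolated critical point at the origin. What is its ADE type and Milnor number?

The Hessian of f at 0 is [[0, 0], [0, 0]] with rank 0, so corank 2. A Groebner basis of the Jacobian ideal J(f) in C{p,q} is {q^3, p^2 + 3*q^2, p*q}; counting standard monomials gives mu = 4. Corank 2; j^3 = q*(p^2 + q^2) splits into three distinct lines over C (the quadratic factor has nonzero discriminant), so D_4.

Type D4, Milnor number mu = 4.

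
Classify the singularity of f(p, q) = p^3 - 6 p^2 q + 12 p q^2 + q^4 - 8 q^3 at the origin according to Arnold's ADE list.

The Hessian of f at 0 has rank 0. Corank 2; j^3 = (p - 2*q)^3 is a perfect cube, so E-series; the 4-jet and mu = 6 give E_6.

E6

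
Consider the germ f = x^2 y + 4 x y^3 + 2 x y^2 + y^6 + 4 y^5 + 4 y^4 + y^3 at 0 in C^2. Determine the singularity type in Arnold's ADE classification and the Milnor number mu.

Type D_{7}, Milnor number mu = 7.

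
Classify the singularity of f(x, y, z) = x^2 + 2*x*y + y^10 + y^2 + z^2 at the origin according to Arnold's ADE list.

A_9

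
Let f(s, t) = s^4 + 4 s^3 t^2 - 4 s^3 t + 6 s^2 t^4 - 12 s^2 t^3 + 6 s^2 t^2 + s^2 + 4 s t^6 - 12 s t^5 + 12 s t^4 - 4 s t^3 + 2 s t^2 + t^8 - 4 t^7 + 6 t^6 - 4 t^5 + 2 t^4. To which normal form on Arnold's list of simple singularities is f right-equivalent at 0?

A_{3}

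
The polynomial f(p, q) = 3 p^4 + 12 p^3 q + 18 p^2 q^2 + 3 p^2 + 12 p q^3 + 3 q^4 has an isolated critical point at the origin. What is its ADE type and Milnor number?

The Hessian of f at 0 is [[6, 0], [0, 0]] with rank 1, so corank 1. A Groebner basis of the Jacobian ideal J(f) in C{p,q} is {q^3, p}; counting standard monomials gives mu = 3. Corank 1: A-series; mu = 3 gives A_3.

Type A_3, Milnor number mu = 3.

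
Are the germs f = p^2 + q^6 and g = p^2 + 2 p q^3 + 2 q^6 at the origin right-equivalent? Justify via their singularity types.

The Hessian of f at 0 has rank 1. Corank 1: A-series; mu = 5 gives A_5. The Hessian of g at 0 has rank 1. Corank 1: A-series; mu = 5 gives A_5. Both have type A_5, hence right-equivalent.

Yes.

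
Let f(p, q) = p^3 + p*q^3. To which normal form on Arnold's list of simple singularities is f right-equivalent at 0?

E7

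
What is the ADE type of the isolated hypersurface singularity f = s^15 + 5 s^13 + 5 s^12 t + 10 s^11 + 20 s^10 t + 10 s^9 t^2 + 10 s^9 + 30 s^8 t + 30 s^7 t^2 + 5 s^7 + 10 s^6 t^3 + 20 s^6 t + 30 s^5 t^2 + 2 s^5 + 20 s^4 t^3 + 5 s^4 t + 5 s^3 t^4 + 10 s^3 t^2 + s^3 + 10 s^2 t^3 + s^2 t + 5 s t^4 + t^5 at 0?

The Hessian of f at 0 has rank 0. Corank 2; j^3 = s^2*(s + t) has shape L^2 M (L != M), so D-series; mu = 6 gives D_6.

D6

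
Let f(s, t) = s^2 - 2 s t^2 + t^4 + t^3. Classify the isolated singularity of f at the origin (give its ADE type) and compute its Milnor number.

The Hessian of f at 0 has rank 1. Corank 1: A-series; mu = 2 gives A_2.

Type A_2, Milnor number mu = 2.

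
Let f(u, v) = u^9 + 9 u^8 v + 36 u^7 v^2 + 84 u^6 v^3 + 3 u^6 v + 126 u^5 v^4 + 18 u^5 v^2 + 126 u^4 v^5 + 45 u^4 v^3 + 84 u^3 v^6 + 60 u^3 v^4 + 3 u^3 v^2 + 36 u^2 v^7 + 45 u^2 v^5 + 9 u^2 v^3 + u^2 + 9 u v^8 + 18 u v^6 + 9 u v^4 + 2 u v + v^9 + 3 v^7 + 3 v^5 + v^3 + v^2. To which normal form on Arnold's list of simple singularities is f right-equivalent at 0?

The Hessian of f at 0 is [[2, 2], [2, 2]] with rank 1, so corank 1. A Groebner basis of the Jacobian ideal J(f) in C{u,v} is {v^2, u + v}; counting standard monomials gives mu = 2. Corank 1: A-series; mu = 2 gives A_2.

A_2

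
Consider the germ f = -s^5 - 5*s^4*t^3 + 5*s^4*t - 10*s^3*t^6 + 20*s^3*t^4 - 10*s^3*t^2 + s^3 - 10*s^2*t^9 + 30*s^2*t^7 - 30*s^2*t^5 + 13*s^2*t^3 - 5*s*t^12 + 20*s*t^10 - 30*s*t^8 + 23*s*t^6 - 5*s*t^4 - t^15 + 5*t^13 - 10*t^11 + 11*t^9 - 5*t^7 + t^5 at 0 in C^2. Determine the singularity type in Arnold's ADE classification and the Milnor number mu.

Type E_8, Milnor number mu = 8.

The Hessian of f at 0 has rank 0. Corank 2; j^3 = s^3 is a perfect cube, so E-series; the 5-jet and mu = 8 give E_8.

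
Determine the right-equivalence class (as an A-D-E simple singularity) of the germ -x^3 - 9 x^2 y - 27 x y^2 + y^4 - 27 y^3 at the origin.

E6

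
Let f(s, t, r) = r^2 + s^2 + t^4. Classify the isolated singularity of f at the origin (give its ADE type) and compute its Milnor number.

Type A3, Milnor number mu = 3.

The Hessian of f at 0 is [[2, 0, 0], [0, 0, 0], [0, 0, 2]] with rank 2, so corank 1. A Groebner basis of the Jacobian ideal J(f) in C{s,t,r} is {t^3, s, r}; counting standard monomials gives mu = 3. Corank 1: A-series; mu = 3 gives A_3.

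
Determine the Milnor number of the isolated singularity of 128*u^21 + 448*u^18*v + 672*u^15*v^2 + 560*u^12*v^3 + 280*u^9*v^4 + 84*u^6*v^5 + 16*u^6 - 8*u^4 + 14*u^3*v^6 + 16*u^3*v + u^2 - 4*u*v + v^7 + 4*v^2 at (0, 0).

6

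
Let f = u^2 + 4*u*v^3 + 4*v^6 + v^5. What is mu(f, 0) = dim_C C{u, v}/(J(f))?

4

The Hessian of f at 0 is [[2, 0], [0, 0]] with rank 1, so corank 1. A Groebner basis of the Jacobian ideal J(f) in C{u,v} is {u/2 + v^3, u^2, u*v}; counting standard monomials gives mu = 4. Corank 1: A-series; mu = 4 gives A_4.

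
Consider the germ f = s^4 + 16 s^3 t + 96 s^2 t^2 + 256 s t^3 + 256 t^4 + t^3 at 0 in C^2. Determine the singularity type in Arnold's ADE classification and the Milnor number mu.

The Hessian of f at 0 has rank 0. Corank 2; j^3 = t^3 is a perfect cube, so E-series; the 4-jet and mu = 6 give E_6.

Type E_6, Milnor number mu = 6.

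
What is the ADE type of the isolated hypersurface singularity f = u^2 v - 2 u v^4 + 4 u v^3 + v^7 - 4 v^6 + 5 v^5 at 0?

D6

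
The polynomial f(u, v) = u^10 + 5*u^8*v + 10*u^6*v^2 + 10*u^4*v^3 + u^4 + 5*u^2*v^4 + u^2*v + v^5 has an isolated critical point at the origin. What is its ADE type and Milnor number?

Type D6, Milnor number mu = 6.

The Hessian of f at 0 is [[0, 0], [0, 0]] with rank 0, so corank 2. A Groebner basis of the Jacobian ideal J(f) in C{u,v} is {u^2/5 + v^4, u^3, u*v}; counting standard monomials gives mu = 6. Corank 2; j^3 = u^2*v has shape L^2 M (L != M), so D-series; mu = 6 gives D_6.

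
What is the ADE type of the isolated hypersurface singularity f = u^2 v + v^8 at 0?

D_{9}

The Hessian of f at 0 has rank 0. Corank 2; j^3 = u^2*v has shape L^2 M (L != M), so D-series; mu = 9 gives D_9.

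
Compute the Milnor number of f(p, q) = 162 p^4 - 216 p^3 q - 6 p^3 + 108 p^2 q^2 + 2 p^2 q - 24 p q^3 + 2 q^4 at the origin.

The Hessian of f at 0 is [[0, 0], [0, 0]] with rank 0, so corank 2. A Groebner basis of the Jacobian ideal J(f) in C{p,q} is {p*q^2, p*q/12 + q^3, p^2 - p*q/3}; counting standard monomials gives mu = 5. Corank 2; j^3 = -2*p^2*(3*p - q) has shape L^2 M (L != M), so D-series; mu = 5 gives D_5.

5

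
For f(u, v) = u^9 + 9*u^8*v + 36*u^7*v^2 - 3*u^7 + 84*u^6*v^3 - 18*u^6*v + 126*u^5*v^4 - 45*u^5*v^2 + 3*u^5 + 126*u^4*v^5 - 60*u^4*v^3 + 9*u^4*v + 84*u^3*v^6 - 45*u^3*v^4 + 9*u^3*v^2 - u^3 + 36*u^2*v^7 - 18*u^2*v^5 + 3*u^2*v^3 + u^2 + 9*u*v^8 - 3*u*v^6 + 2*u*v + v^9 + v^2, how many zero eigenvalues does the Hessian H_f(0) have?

1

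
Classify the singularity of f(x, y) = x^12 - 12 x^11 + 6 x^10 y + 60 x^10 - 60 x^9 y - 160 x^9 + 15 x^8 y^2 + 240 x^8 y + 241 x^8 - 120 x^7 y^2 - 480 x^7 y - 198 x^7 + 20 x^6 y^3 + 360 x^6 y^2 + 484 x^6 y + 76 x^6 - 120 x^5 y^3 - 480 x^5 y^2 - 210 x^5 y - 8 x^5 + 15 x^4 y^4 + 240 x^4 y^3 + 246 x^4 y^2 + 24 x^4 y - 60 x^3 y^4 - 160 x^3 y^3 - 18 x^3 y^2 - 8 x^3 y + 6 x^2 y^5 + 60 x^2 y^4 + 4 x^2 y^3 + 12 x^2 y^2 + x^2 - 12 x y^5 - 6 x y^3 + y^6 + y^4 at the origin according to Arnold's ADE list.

The Hessian of f at 0 is [[2, 0], [0, 0]] with rank 1, so corank 1. A Groebner basis of the Jacobian ideal J(f) in C{x,y} is {y^3, x}; counting standard monomials gives mu = 3. Corank 1: A-series; mu = 3 gives A_3.

A3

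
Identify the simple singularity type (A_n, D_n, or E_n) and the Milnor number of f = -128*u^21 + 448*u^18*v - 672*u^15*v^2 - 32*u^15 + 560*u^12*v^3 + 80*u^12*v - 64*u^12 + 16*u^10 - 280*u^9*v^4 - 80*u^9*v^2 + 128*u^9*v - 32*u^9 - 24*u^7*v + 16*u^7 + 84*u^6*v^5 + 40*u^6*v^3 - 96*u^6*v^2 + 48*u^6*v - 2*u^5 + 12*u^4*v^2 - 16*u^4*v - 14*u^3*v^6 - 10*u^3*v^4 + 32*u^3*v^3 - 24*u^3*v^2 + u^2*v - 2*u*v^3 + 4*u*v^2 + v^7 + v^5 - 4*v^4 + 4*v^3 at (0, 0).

The Hessian of f at 0 has rank 0. Corank 2; j^3 = v*(u + 2*v)^2 has shape L^2 M (L != M), so D-series; mu = 8 gives D_8.

Type D_8, Milnor number mu = 8.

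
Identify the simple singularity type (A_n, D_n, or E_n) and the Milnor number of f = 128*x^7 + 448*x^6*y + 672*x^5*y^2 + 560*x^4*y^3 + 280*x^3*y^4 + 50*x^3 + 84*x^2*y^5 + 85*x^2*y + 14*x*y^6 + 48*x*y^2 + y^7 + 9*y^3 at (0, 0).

The Hessian of f at 0 has rank 0. Corank 2; j^3 = (2*x + y)*(5*x + 3*y)^2 has shape L^2 M (L != M), so D-series; mu = 8 gives D_8.

Type D_{8}, Milnor number mu = 8.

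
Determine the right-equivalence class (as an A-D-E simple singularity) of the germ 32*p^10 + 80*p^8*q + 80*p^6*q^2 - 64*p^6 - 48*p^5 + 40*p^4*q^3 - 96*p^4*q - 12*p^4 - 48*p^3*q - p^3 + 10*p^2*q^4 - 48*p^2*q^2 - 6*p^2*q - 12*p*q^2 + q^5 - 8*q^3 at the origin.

The Hessian of f at 0 has rank 0. Corank 2; j^3 = -(p + 2*q)^3 is a perfect cube, so E-series; the 5-jet and mu = 8 give E_8.

E8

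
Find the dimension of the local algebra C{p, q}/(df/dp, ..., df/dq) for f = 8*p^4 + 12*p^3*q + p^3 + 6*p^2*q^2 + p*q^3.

7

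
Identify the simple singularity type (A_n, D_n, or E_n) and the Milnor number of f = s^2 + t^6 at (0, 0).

Type A_5, Milnor number mu = 5.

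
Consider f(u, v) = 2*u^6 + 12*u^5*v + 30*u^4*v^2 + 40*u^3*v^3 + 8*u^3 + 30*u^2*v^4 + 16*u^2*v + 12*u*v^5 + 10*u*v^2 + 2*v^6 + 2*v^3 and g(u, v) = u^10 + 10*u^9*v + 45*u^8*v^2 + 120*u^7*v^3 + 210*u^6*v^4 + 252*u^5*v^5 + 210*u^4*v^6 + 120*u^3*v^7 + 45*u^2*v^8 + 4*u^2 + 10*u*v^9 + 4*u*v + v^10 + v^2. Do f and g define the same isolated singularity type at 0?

No.

The Hessian of f at 0 is [[0, 0], [0, 0]] with rank 0, so corank 2. A Groebner basis of the Jacobian ideal J(f) in C{u,v} is {-32*u*v/3 + v^5 - 16*v^2/3, u*v^2 + v^3/2, u^2 + 3*u*v/2 + v^2/2}; counting standard monomials gives mu = 7. Corank 2; j^3 = 2*(u + v)*(2*u + v)^2 has shape L^2 M (L != M), so D-series; mu = 7 gives D_7. The Hessian of g at 0 is [[8, 4], [4, 2]] with rank 1, so corank 1. A Groebner basis of the Jacobian ideal J(g) in C{u,v} is {v^9, u + v/2}; counting standard monomials gives mu = 9. Corank 1: A-series; mu = 9 gives A_9. f is D_7 but g is A_9, hence not right-equivalent.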